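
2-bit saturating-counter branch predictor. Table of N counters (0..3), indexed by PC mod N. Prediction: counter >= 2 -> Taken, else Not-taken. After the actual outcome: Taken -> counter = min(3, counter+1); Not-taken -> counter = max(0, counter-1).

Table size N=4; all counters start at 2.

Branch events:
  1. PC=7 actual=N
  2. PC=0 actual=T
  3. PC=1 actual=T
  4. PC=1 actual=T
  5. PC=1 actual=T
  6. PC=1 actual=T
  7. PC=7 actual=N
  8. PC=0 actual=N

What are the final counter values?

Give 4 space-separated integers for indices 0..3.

Ev 1: PC=7 idx=3 pred=T actual=N -> ctr[3]=1
Ev 2: PC=0 idx=0 pred=T actual=T -> ctr[0]=3
Ev 3: PC=1 idx=1 pred=T actual=T -> ctr[1]=3
Ev 4: PC=1 idx=1 pred=T actual=T -> ctr[1]=3
Ev 5: PC=1 idx=1 pred=T actual=T -> ctr[1]=3
Ev 6: PC=1 idx=1 pred=T actual=T -> ctr[1]=3
Ev 7: PC=7 idx=3 pred=N actual=N -> ctr[3]=0
Ev 8: PC=0 idx=0 pred=T actual=N -> ctr[0]=2

Answer: 2 3 2 0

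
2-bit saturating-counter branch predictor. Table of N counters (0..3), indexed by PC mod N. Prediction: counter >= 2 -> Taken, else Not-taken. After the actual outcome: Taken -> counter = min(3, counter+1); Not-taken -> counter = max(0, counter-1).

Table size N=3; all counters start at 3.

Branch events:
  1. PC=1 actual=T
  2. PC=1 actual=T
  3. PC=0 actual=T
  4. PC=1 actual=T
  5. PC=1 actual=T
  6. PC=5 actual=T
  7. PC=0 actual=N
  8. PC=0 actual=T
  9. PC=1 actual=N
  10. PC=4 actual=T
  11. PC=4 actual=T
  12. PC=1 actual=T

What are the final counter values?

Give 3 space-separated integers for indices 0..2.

Answer: 3 3 3

Derivation:
Ev 1: PC=1 idx=1 pred=T actual=T -> ctr[1]=3
Ev 2: PC=1 idx=1 pred=T actual=T -> ctr[1]=3
Ev 3: PC=0 idx=0 pred=T actual=T -> ctr[0]=3
Ev 4: PC=1 idx=1 pred=T actual=T -> ctr[1]=3
Ev 5: PC=1 idx=1 pred=T actual=T -> ctr[1]=3
Ev 6: PC=5 idx=2 pred=T actual=T -> ctr[2]=3
Ev 7: PC=0 idx=0 pred=T actual=N -> ctr[0]=2
Ev 8: PC=0 idx=0 pred=T actual=T -> ctr[0]=3
Ev 9: PC=1 idx=1 pred=T actual=N -> ctr[1]=2
Ev 10: PC=4 idx=1 pred=T actual=T -> ctr[1]=3
Ev 11: PC=4 idx=1 pred=T actual=T -> ctr[1]=3
Ev 12: PC=1 idx=1 pred=T actual=T -> ctr[1]=3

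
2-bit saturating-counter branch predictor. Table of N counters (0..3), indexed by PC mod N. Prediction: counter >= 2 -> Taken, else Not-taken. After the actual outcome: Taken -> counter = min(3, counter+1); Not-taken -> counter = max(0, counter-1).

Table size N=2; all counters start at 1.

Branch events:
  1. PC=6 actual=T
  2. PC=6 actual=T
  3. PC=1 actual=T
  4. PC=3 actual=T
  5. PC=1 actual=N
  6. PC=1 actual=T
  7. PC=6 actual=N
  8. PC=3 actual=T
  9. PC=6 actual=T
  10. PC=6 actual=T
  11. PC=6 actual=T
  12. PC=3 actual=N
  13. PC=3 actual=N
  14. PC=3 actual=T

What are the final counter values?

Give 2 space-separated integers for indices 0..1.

Answer: 3 2

Derivation:
Ev 1: PC=6 idx=0 pred=N actual=T -> ctr[0]=2
Ev 2: PC=6 idx=0 pred=T actual=T -> ctr[0]=3
Ev 3: PC=1 idx=1 pred=N actual=T -> ctr[1]=2
Ev 4: PC=3 idx=1 pred=T actual=T -> ctr[1]=3
Ev 5: PC=1 idx=1 pred=T actual=N -> ctr[1]=2
Ev 6: PC=1 idx=1 pred=T actual=T -> ctr[1]=3
Ev 7: PC=6 idx=0 pred=T actual=N -> ctr[0]=2
Ev 8: PC=3 idx=1 pred=T actual=T -> ctr[1]=3
Ev 9: PC=6 idx=0 pred=T actual=T -> ctr[0]=3
Ev 10: PC=6 idx=0 pred=T actual=T -> ctr[0]=3
Ev 11: PC=6 idx=0 pred=T actual=T -> ctr[0]=3
Ev 12: PC=3 idx=1 pred=T actual=N -> ctr[1]=2
Ev 13: PC=3 idx=1 pred=T actual=N -> ctr[1]=1
Ev 14: PC=3 idx=1 pred=N actual=T -> ctr[1]=2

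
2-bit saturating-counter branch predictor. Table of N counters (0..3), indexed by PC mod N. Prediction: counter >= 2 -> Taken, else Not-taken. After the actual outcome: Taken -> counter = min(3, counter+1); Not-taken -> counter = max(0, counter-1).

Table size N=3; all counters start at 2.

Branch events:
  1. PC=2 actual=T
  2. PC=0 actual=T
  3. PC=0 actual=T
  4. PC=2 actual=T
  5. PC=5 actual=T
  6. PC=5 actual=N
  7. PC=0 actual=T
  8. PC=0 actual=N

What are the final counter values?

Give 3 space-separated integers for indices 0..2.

Answer: 2 2 2

Derivation:
Ev 1: PC=2 idx=2 pred=T actual=T -> ctr[2]=3
Ev 2: PC=0 idx=0 pred=T actual=T -> ctr[0]=3
Ev 3: PC=0 idx=0 pred=T actual=T -> ctr[0]=3
Ev 4: PC=2 idx=2 pred=T actual=T -> ctr[2]=3
Ev 5: PC=5 idx=2 pred=T actual=T -> ctr[2]=3
Ev 6: PC=5 idx=2 pred=T actual=N -> ctr[2]=2
Ev 7: PC=0 idx=0 pred=T actual=T -> ctr[0]=3
Ev 8: PC=0 idx=0 pred=T actual=N -> ctr[0]=2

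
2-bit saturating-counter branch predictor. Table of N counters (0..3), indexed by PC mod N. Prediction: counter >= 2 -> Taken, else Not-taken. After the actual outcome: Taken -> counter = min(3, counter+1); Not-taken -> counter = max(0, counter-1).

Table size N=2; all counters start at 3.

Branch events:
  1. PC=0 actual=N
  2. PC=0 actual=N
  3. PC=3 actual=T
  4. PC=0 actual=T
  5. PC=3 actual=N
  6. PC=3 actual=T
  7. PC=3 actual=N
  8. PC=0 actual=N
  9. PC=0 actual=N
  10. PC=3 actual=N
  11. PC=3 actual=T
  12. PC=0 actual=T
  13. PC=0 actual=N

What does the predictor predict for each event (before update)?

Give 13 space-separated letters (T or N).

Answer: T T T N T T T T N T N N N

Derivation:
Ev 1: PC=0 idx=0 pred=T actual=N -> ctr[0]=2
Ev 2: PC=0 idx=0 pred=T actual=N -> ctr[0]=1
Ev 3: PC=3 idx=1 pred=T actual=T -> ctr[1]=3
Ev 4: PC=0 idx=0 pred=N actual=T -> ctr[0]=2
Ev 5: PC=3 idx=1 pred=T actual=N -> ctr[1]=2
Ev 6: PC=3 idx=1 pred=T actual=T -> ctr[1]=3
Ev 7: PC=3 idx=1 pred=T actual=N -> ctr[1]=2
Ev 8: PC=0 idx=0 pred=T actual=N -> ctr[0]=1
Ev 9: PC=0 idx=0 pred=N actual=N -> ctr[0]=0
Ev 10: PC=3 idx=1 pred=T actual=N -> ctr[1]=1
Ev 11: PC=3 idx=1 pred=N actual=T -> ctr[1]=2
Ev 12: PC=0 idx=0 pred=N actual=T -> ctr[0]=1
Ev 13: PC=0 idx=0 pred=N actual=N -> ctr[0]=0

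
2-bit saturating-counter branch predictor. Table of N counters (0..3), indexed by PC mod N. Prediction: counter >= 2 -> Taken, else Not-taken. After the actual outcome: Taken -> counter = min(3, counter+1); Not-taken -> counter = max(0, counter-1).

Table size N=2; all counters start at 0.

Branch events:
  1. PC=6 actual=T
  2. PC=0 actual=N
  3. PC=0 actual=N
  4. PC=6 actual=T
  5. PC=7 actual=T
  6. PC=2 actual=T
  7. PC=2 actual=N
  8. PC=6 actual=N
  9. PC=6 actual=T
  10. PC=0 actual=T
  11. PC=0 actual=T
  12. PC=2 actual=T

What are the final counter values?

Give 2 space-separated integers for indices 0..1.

Answer: 3 1

Derivation:
Ev 1: PC=6 idx=0 pred=N actual=T -> ctr[0]=1
Ev 2: PC=0 idx=0 pred=N actual=N -> ctr[0]=0
Ev 3: PC=0 idx=0 pred=N actual=N -> ctr[0]=0
Ev 4: PC=6 idx=0 pred=N actual=T -> ctr[0]=1
Ev 5: PC=7 idx=1 pred=N actual=T -> ctr[1]=1
Ev 6: PC=2 idx=0 pred=N actual=T -> ctr[0]=2
Ev 7: PC=2 idx=0 pred=T actual=N -> ctr[0]=1
Ev 8: PC=6 idx=0 pred=N actual=N -> ctr[0]=0
Ev 9: PC=6 idx=0 pred=N actual=T -> ctr[0]=1
Ev 10: PC=0 idx=0 pred=N actual=T -> ctr[0]=2
Ev 11: PC=0 idx=0 pred=T actual=T -> ctr[0]=3
Ev 12: PC=2 idx=0 pred=T actual=T -> ctr[0]=3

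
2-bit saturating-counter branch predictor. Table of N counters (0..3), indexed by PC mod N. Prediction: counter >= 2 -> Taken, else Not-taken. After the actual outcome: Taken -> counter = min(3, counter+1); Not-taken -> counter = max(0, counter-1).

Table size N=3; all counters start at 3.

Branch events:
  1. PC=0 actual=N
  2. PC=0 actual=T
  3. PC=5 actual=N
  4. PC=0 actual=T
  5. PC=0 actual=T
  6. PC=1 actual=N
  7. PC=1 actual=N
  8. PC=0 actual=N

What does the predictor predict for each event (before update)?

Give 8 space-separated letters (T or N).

Ev 1: PC=0 idx=0 pred=T actual=N -> ctr[0]=2
Ev 2: PC=0 idx=0 pred=T actual=T -> ctr[0]=3
Ev 3: PC=5 idx=2 pred=T actual=N -> ctr[2]=2
Ev 4: PC=0 idx=0 pred=T actual=T -> ctr[0]=3
Ev 5: PC=0 idx=0 pred=T actual=T -> ctr[0]=3
Ev 6: PC=1 idx=1 pred=T actual=N -> ctr[1]=2
Ev 7: PC=1 idx=1 pred=T actual=N -> ctr[1]=1
Ev 8: PC=0 idx=0 pred=T actual=N -> ctr[0]=2

Answer: T T T T T T T T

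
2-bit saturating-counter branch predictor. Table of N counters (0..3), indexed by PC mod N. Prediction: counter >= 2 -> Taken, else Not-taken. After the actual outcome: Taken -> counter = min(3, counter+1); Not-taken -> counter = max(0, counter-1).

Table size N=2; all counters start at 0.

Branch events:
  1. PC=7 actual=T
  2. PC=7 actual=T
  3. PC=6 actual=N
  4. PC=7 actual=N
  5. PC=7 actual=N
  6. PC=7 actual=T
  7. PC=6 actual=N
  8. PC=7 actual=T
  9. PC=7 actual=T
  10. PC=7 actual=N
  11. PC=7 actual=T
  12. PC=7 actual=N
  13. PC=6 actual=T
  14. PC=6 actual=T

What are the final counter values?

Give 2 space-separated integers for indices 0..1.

Answer: 2 2

Derivation:
Ev 1: PC=7 idx=1 pred=N actual=T -> ctr[1]=1
Ev 2: PC=7 idx=1 pred=N actual=T -> ctr[1]=2
Ev 3: PC=6 idx=0 pred=N actual=N -> ctr[0]=0
Ev 4: PC=7 idx=1 pred=T actual=N -> ctr[1]=1
Ev 5: PC=7 idx=1 pred=N actual=N -> ctr[1]=0
Ev 6: PC=7 idx=1 pred=N actual=T -> ctr[1]=1
Ev 7: PC=6 idx=0 pred=N actual=N -> ctr[0]=0
Ev 8: PC=7 idx=1 pred=N actual=T -> ctr[1]=2
Ev 9: PC=7 idx=1 pred=T actual=T -> ctr[1]=3
Ev 10: PC=7 idx=1 pred=T actual=N -> ctr[1]=2
Ev 11: PC=7 idx=1 pred=T actual=T -> ctr[1]=3
Ev 12: PC=7 idx=1 pred=T actual=N -> ctr[1]=2
Ev 13: PC=6 idx=0 pred=N actual=T -> ctr[0]=1
Ev 14: PC=6 idx=0 pred=N actual=T -> ctr[0]=2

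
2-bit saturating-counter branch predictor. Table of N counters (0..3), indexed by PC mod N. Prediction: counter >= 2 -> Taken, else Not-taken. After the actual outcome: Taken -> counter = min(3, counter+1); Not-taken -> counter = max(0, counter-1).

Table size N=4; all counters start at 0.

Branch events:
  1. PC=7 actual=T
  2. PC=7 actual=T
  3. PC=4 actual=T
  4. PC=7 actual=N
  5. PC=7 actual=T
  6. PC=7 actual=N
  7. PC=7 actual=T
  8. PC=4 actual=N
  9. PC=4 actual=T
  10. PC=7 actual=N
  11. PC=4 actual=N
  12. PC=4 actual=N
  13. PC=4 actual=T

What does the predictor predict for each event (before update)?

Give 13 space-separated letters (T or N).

Ev 1: PC=7 idx=3 pred=N actual=T -> ctr[3]=1
Ev 2: PC=7 idx=3 pred=N actual=T -> ctr[3]=2
Ev 3: PC=4 idx=0 pred=N actual=T -> ctr[0]=1
Ev 4: PC=7 idx=3 pred=T actual=N -> ctr[3]=1
Ev 5: PC=7 idx=3 pred=N actual=T -> ctr[3]=2
Ev 6: PC=7 idx=3 pred=T actual=N -> ctr[3]=1
Ev 7: PC=7 idx=3 pred=N actual=T -> ctr[3]=2
Ev 8: PC=4 idx=0 pred=N actual=N -> ctr[0]=0
Ev 9: PC=4 idx=0 pred=N actual=T -> ctr[0]=1
Ev 10: PC=7 idx=3 pred=T actual=N -> ctr[3]=1
Ev 11: PC=4 idx=0 pred=N actual=N -> ctr[0]=0
Ev 12: PC=4 idx=0 pred=N actual=N -> ctr[0]=0
Ev 13: PC=4 idx=0 pred=N actual=T -> ctr[0]=1

Answer: N N N T N T N N N T N N N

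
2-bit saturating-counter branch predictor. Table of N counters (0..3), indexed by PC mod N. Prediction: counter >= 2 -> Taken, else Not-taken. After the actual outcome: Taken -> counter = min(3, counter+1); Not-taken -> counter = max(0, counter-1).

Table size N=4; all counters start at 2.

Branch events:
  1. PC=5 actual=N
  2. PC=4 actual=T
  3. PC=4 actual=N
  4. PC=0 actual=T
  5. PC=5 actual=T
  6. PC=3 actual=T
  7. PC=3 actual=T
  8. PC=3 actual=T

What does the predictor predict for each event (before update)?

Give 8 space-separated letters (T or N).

Ev 1: PC=5 idx=1 pred=T actual=N -> ctr[1]=1
Ev 2: PC=4 idx=0 pred=T actual=T -> ctr[0]=3
Ev 3: PC=4 idx=0 pred=T actual=N -> ctr[0]=2
Ev 4: PC=0 idx=0 pred=T actual=T -> ctr[0]=3
Ev 5: PC=5 idx=1 pred=N actual=T -> ctr[1]=2
Ev 6: PC=3 idx=3 pred=T actual=T -> ctr[3]=3
Ev 7: PC=3 idx=3 pred=T actual=T -> ctr[3]=3
Ev 8: PC=3 idx=3 pred=T actual=T -> ctr[3]=3

Answer: T T T T N T T T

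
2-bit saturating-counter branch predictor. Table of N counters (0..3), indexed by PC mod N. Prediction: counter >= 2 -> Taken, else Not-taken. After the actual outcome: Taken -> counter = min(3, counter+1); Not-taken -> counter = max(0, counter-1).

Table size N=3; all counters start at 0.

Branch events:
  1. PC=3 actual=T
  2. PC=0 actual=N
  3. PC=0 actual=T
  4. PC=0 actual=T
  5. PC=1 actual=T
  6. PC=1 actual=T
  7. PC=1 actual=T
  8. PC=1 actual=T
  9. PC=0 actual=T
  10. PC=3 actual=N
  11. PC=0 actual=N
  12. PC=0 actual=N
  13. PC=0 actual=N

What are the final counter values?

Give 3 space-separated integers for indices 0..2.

Ev 1: PC=3 idx=0 pred=N actual=T -> ctr[0]=1
Ev 2: PC=0 idx=0 pred=N actual=N -> ctr[0]=0
Ev 3: PC=0 idx=0 pred=N actual=T -> ctr[0]=1
Ev 4: PC=0 idx=0 pred=N actual=T -> ctr[0]=2
Ev 5: PC=1 idx=1 pred=N actual=T -> ctr[1]=1
Ev 6: PC=1 idx=1 pred=N actual=T -> ctr[1]=2
Ev 7: PC=1 idx=1 pred=T actual=T -> ctr[1]=3
Ev 8: PC=1 idx=1 pred=T actual=T -> ctr[1]=3
Ev 9: PC=0 idx=0 pred=T actual=T -> ctr[0]=3
Ev 10: PC=3 idx=0 pred=T actual=N -> ctr[0]=2
Ev 11: PC=0 idx=0 pred=T actual=N -> ctr[0]=1
Ev 12: PC=0 idx=0 pred=N actual=N -> ctr[0]=0
Ev 13: PC=0 idx=0 pred=N actual=N -> ctr[0]=0

Answer: 0 3 0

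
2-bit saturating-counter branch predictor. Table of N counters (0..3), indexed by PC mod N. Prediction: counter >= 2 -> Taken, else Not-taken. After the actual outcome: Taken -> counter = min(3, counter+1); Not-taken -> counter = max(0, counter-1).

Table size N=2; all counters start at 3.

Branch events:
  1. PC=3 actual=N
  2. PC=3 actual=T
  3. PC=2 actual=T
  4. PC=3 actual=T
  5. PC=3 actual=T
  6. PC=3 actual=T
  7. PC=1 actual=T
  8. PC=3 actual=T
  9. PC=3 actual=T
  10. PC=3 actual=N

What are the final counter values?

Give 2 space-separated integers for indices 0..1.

Ev 1: PC=3 idx=1 pred=T actual=N -> ctr[1]=2
Ev 2: PC=3 idx=1 pred=T actual=T -> ctr[1]=3
Ev 3: PC=2 idx=0 pred=T actual=T -> ctr[0]=3
Ev 4: PC=3 idx=1 pred=T actual=T -> ctr[1]=3
Ev 5: PC=3 idx=1 pred=T actual=T -> ctr[1]=3
Ev 6: PC=3 idx=1 pred=T actual=T -> ctr[1]=3
Ev 7: PC=1 idx=1 pred=T actual=T -> ctr[1]=3
Ev 8: PC=3 idx=1 pred=T actual=T -> ctr[1]=3
Ev 9: PC=3 idx=1 pred=T actual=T -> ctr[1]=3
Ev 10: PC=3 idx=1 pred=T actual=N -> ctr[1]=2

Answer: 3 2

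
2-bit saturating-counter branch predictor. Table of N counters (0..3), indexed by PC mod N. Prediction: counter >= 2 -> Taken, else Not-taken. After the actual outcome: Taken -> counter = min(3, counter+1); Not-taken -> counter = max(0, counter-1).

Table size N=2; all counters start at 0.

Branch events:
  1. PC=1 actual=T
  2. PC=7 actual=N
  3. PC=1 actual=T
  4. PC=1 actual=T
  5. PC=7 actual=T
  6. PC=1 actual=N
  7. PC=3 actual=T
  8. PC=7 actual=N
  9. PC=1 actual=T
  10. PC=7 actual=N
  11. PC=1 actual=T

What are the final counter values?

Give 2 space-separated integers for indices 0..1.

Ev 1: PC=1 idx=1 pred=N actual=T -> ctr[1]=1
Ev 2: PC=7 idx=1 pred=N actual=N -> ctr[1]=0
Ev 3: PC=1 idx=1 pred=N actual=T -> ctr[1]=1
Ev 4: PC=1 idx=1 pred=N actual=T -> ctr[1]=2
Ev 5: PC=7 idx=1 pred=T actual=T -> ctr[1]=3
Ev 6: PC=1 idx=1 pred=T actual=N -> ctr[1]=2
Ev 7: PC=3 idx=1 pred=T actual=T -> ctr[1]=3
Ev 8: PC=7 idx=1 pred=T actual=N -> ctr[1]=2
Ev 9: PC=1 idx=1 pred=T actual=T -> ctr[1]=3
Ev 10: PC=7 idx=1 pred=T actual=N -> ctr[1]=2
Ev 11: PC=1 idx=1 pred=T actual=T -> ctr[1]=3

Answer: 0 3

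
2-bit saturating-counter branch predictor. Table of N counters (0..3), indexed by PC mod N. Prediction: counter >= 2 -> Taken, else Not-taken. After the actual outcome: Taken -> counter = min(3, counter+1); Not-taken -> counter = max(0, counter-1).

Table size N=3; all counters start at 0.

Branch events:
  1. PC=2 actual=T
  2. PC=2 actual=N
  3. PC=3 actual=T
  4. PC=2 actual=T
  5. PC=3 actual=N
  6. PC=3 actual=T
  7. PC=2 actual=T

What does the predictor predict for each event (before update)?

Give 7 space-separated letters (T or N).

Answer: N N N N N N N

Derivation:
Ev 1: PC=2 idx=2 pred=N actual=T -> ctr[2]=1
Ev 2: PC=2 idx=2 pred=N actual=N -> ctr[2]=0
Ev 3: PC=3 idx=0 pred=N actual=T -> ctr[0]=1
Ev 4: PC=2 idx=2 pred=N actual=T -> ctr[2]=1
Ev 5: PC=3 idx=0 pred=N actual=N -> ctr[0]=0
Ev 6: PC=3 idx=0 pred=N actual=T -> ctr[0]=1
Ev 7: PC=2 idx=2 pred=N actual=T -> ctr[2]=2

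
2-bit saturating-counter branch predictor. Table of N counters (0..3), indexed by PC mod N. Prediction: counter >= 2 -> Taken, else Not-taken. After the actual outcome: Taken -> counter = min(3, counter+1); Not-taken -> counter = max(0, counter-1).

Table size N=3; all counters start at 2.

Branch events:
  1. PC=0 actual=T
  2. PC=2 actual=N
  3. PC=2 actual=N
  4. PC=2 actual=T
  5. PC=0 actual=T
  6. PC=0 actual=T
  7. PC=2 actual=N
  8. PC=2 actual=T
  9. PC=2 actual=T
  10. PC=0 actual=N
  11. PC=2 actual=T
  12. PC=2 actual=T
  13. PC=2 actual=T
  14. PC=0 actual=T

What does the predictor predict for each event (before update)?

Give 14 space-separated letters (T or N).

Ev 1: PC=0 idx=0 pred=T actual=T -> ctr[0]=3
Ev 2: PC=2 idx=2 pred=T actual=N -> ctr[2]=1
Ev 3: PC=2 idx=2 pred=N actual=N -> ctr[2]=0
Ev 4: PC=2 idx=2 pred=N actual=T -> ctr[2]=1
Ev 5: PC=0 idx=0 pred=T actual=T -> ctr[0]=3
Ev 6: PC=0 idx=0 pred=T actual=T -> ctr[0]=3
Ev 7: PC=2 idx=2 pred=N actual=N -> ctr[2]=0
Ev 8: PC=2 idx=2 pred=N actual=T -> ctr[2]=1
Ev 9: PC=2 idx=2 pred=N actual=T -> ctr[2]=2
Ev 10: PC=0 idx=0 pred=T actual=N -> ctr[0]=2
Ev 11: PC=2 idx=2 pred=T actual=T -> ctr[2]=3
Ev 12: PC=2 idx=2 pred=T actual=T -> ctr[2]=3
Ev 13: PC=2 idx=2 pred=T actual=T -> ctr[2]=3
Ev 14: PC=0 idx=0 pred=T actual=T -> ctr[0]=3

Answer: T T N N T T N N N T T T T T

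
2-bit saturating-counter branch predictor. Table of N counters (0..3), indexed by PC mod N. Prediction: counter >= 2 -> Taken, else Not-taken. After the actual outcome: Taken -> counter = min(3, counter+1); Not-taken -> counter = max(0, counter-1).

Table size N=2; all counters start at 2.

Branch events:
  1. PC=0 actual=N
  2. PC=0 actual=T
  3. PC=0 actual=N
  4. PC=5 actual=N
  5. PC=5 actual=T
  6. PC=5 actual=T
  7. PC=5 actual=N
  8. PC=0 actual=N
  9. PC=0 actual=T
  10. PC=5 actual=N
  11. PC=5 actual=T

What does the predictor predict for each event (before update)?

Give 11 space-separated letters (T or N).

Answer: T N T T N T T N N T N

Derivation:
Ev 1: PC=0 idx=0 pred=T actual=N -> ctr[0]=1
Ev 2: PC=0 idx=0 pred=N actual=T -> ctr[0]=2
Ev 3: PC=0 idx=0 pred=T actual=N -> ctr[0]=1
Ev 4: PC=5 idx=1 pred=T actual=N -> ctr[1]=1
Ev 5: PC=5 idx=1 pred=N actual=T -> ctr[1]=2
Ev 6: PC=5 idx=1 pred=T actual=T -> ctr[1]=3
Ev 7: PC=5 idx=1 pred=T actual=N -> ctr[1]=2
Ev 8: PC=0 idx=0 pred=N actual=N -> ctr[0]=0
Ev 9: PC=0 idx=0 pred=N actual=T -> ctr[0]=1
Ev 10: PC=5 idx=1 pred=T actual=N -> ctr[1]=1
Ev 11: PC=5 idx=1 pred=N actual=T -> ctr[1]=2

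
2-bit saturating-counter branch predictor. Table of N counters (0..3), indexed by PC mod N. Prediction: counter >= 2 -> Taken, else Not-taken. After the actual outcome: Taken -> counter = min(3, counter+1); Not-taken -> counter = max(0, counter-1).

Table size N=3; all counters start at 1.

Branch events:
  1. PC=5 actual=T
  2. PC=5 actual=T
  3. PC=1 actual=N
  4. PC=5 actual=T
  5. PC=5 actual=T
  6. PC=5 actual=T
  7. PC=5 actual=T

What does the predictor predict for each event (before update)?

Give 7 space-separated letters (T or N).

Answer: N T N T T T T

Derivation:
Ev 1: PC=5 idx=2 pred=N actual=T -> ctr[2]=2
Ev 2: PC=5 idx=2 pred=T actual=T -> ctr[2]=3
Ev 3: PC=1 idx=1 pred=N actual=N -> ctr[1]=0
Ev 4: PC=5 idx=2 pred=T actual=T -> ctr[2]=3
Ev 5: PC=5 idx=2 pred=T actual=T -> ctr[2]=3
Ev 6: PC=5 idx=2 pred=T actual=T -> ctr[2]=3
Ev 7: PC=5 idx=2 pred=T actual=T -> ctr[2]=3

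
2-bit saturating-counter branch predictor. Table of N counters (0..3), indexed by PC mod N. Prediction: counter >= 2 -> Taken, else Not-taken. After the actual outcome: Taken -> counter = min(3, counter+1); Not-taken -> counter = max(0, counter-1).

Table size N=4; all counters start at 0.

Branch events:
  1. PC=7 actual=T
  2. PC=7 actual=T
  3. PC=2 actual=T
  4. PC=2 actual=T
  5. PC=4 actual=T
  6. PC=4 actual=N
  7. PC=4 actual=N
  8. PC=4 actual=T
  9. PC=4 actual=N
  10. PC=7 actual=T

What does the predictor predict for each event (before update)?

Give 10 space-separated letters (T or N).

Answer: N N N N N N N N N T

Derivation:
Ev 1: PC=7 idx=3 pred=N actual=T -> ctr[3]=1
Ev 2: PC=7 idx=3 pred=N actual=T -> ctr[3]=2
Ev 3: PC=2 idx=2 pred=N actual=T -> ctr[2]=1
Ev 4: PC=2 idx=2 pred=N actual=T -> ctr[2]=2
Ev 5: PC=4 idx=0 pred=N actual=T -> ctr[0]=1
Ev 6: PC=4 idx=0 pred=N actual=N -> ctr[0]=0
Ev 7: PC=4 idx=0 pred=N actual=N -> ctr[0]=0
Ev 8: PC=4 idx=0 pred=N actual=T -> ctr[0]=1
Ev 9: PC=4 idx=0 pred=N actual=N -> ctr[0]=0
Ev 10: PC=7 idx=3 pred=T actual=T -> ctr[3]=3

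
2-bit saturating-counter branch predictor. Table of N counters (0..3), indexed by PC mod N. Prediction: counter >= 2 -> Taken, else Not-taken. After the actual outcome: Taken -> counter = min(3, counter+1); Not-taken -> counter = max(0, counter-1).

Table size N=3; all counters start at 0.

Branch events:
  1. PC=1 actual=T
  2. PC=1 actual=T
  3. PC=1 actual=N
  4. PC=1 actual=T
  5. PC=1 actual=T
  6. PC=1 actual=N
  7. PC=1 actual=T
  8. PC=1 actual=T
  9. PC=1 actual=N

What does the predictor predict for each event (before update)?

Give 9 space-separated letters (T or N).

Ev 1: PC=1 idx=1 pred=N actual=T -> ctr[1]=1
Ev 2: PC=1 idx=1 pred=N actual=T -> ctr[1]=2
Ev 3: PC=1 idx=1 pred=T actual=N -> ctr[1]=1
Ev 4: PC=1 idx=1 pred=N actual=T -> ctr[1]=2
Ev 5: PC=1 idx=1 pred=T actual=T -> ctr[1]=3
Ev 6: PC=1 idx=1 pred=T actual=N -> ctr[1]=2
Ev 7: PC=1 idx=1 pred=T actual=T -> ctr[1]=3
Ev 8: PC=1 idx=1 pred=T actual=T -> ctr[1]=3
Ev 9: PC=1 idx=1 pred=T actual=N -> ctr[1]=2

Answer: N N T N T T T T T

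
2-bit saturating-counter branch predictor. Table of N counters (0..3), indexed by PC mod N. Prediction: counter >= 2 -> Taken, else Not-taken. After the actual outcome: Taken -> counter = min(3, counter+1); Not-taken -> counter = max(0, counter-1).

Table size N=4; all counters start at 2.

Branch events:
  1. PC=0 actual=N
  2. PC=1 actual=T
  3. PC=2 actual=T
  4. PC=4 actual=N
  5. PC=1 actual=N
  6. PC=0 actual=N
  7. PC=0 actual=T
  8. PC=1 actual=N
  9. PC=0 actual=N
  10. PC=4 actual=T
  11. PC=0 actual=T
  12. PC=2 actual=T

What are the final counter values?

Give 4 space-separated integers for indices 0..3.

Answer: 2 1 3 2

Derivation:
Ev 1: PC=0 idx=0 pred=T actual=N -> ctr[0]=1
Ev 2: PC=1 idx=1 pred=T actual=T -> ctr[1]=3
Ev 3: PC=2 idx=2 pred=T actual=T -> ctr[2]=3
Ev 4: PC=4 idx=0 pred=N actual=N -> ctr[0]=0
Ev 5: PC=1 idx=1 pred=T actual=N -> ctr[1]=2
Ev 6: PC=0 idx=0 pred=N actual=N -> ctr[0]=0
Ev 7: PC=0 idx=0 pred=N actual=T -> ctr[0]=1
Ev 8: PC=1 idx=1 pred=T actual=N -> ctr[1]=1
Ev 9: PC=0 idx=0 pred=N actual=N -> ctr[0]=0
Ev 10: PC=4 idx=0 pred=N actual=T -> ctr[0]=1
Ev 11: PC=0 idx=0 pred=N actual=T -> ctr[0]=2
Ev 12: PC=2 idx=2 pred=T actual=T -> ctr[2]=3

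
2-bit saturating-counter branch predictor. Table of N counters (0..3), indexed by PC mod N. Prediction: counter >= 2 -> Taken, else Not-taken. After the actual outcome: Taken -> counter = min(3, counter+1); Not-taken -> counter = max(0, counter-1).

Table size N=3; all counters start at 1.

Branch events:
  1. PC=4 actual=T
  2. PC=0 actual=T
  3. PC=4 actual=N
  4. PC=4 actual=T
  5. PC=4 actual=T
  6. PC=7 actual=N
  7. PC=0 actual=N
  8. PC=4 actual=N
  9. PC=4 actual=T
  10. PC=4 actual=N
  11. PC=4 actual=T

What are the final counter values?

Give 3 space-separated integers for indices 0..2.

Ev 1: PC=4 idx=1 pred=N actual=T -> ctr[1]=2
Ev 2: PC=0 idx=0 pred=N actual=T -> ctr[0]=2
Ev 3: PC=4 idx=1 pred=T actual=N -> ctr[1]=1
Ev 4: PC=4 idx=1 pred=N actual=T -> ctr[1]=2
Ev 5: PC=4 idx=1 pred=T actual=T -> ctr[1]=3
Ev 6: PC=7 idx=1 pred=T actual=N -> ctr[1]=2
Ev 7: PC=0 idx=0 pred=T actual=N -> ctr[0]=1
Ev 8: PC=4 idx=1 pred=T actual=N -> ctr[1]=1
Ev 9: PC=4 idx=1 pred=N actual=T -> ctr[1]=2
Ev 10: PC=4 idx=1 pred=T actual=N -> ctr[1]=1
Ev 11: PC=4 idx=1 pred=N actual=T -> ctr[1]=2

Answer: 1 2 1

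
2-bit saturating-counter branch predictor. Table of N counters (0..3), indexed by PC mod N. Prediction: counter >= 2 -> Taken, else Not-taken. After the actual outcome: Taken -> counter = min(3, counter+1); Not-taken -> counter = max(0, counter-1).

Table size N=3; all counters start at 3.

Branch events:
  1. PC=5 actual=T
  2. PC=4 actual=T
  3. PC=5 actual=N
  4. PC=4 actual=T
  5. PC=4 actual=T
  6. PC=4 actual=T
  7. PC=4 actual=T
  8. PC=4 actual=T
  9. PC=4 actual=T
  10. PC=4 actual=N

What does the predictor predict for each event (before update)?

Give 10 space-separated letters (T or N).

Answer: T T T T T T T T T T

Derivation:
Ev 1: PC=5 idx=2 pred=T actual=T -> ctr[2]=3
Ev 2: PC=4 idx=1 pred=T actual=T -> ctr[1]=3
Ev 3: PC=5 idx=2 pred=T actual=N -> ctr[2]=2
Ev 4: PC=4 idx=1 pred=T actual=T -> ctr[1]=3
Ev 5: PC=4 idx=1 pred=T actual=T -> ctr[1]=3
Ev 6: PC=4 idx=1 pred=T actual=T -> ctr[1]=3
Ev 7: PC=4 idx=1 pred=T actual=T -> ctr[1]=3
Ev 8: PC=4 idx=1 pred=T actual=T -> ctr[1]=3
Ev 9: PC=4 idx=1 pred=T actual=T -> ctr[1]=3
Ev 10: PC=4 idx=1 pred=T actual=N -> ctr[1]=2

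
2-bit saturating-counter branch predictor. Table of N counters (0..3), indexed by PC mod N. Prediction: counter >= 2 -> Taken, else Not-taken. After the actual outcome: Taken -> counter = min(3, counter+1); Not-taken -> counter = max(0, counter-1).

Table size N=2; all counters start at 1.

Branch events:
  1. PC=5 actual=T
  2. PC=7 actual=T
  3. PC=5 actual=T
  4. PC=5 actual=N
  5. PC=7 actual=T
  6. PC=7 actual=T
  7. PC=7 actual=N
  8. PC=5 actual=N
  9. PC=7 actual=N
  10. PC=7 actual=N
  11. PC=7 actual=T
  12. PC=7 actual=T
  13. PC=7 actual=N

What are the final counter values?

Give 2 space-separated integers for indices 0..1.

Answer: 1 1

Derivation:
Ev 1: PC=5 idx=1 pred=N actual=T -> ctr[1]=2
Ev 2: PC=7 idx=1 pred=T actual=T -> ctr[1]=3
Ev 3: PC=5 idx=1 pred=T actual=T -> ctr[1]=3
Ev 4: PC=5 idx=1 pred=T actual=N -> ctr[1]=2
Ev 5: PC=7 idx=1 pred=T actual=T -> ctr[1]=3
Ev 6: PC=7 idx=1 pred=T actual=T -> ctr[1]=3
Ev 7: PC=7 idx=1 pred=T actual=N -> ctr[1]=2
Ev 8: PC=5 idx=1 pred=T actual=N -> ctr[1]=1
Ev 9: PC=7 idx=1 pred=N actual=N -> ctr[1]=0
Ev 10: PC=7 idx=1 pred=N actual=N -> ctr[1]=0
Ev 11: PC=7 idx=1 pred=N actual=T -> ctr[1]=1
Ev 12: PC=7 idx=1 pred=N actual=T -> ctr[1]=2
Ev 13: PC=7 idx=1 pred=T actual=N -> ctr[1]=1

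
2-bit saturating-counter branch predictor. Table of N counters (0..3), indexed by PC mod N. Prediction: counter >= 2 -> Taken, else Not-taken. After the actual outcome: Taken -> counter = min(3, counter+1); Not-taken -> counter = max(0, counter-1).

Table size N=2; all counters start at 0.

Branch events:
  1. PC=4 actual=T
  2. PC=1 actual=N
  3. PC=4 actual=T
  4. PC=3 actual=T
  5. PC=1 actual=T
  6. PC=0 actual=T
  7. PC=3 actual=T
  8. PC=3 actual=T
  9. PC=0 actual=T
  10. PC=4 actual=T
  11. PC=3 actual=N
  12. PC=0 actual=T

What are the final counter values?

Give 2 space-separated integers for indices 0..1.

Ev 1: PC=4 idx=0 pred=N actual=T -> ctr[0]=1
Ev 2: PC=1 idx=1 pred=N actual=N -> ctr[1]=0
Ev 3: PC=4 idx=0 pred=N actual=T -> ctr[0]=2
Ev 4: PC=3 idx=1 pred=N actual=T -> ctr[1]=1
Ev 5: PC=1 idx=1 pred=N actual=T -> ctr[1]=2
Ev 6: PC=0 idx=0 pred=T actual=T -> ctr[0]=3
Ev 7: PC=3 idx=1 pred=T actual=T -> ctr[1]=3
Ev 8: PC=3 idx=1 pred=T actual=T -> ctr[1]=3
Ev 9: PC=0 idx=0 pred=T actual=T -> ctr[0]=3
Ev 10: PC=4 idx=0 pred=T actual=T -> ctr[0]=3
Ev 11: PC=3 idx=1 pred=T actual=N -> ctr[1]=2
Ev 12: PC=0 idx=0 pred=T actual=T -> ctr[0]=3

Answer: 3 2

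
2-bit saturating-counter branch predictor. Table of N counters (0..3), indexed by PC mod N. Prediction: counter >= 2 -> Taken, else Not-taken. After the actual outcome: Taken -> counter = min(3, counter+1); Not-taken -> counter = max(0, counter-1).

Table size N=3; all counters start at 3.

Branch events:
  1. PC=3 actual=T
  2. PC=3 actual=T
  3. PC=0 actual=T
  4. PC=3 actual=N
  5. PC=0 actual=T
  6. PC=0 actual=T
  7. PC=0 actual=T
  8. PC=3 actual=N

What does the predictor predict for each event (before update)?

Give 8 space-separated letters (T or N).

Answer: T T T T T T T T

Derivation:
Ev 1: PC=3 idx=0 pred=T actual=T -> ctr[0]=3
Ev 2: PC=3 idx=0 pred=T actual=T -> ctr[0]=3
Ev 3: PC=0 idx=0 pred=T actual=T -> ctr[0]=3
Ev 4: PC=3 idx=0 pred=T actual=N -> ctr[0]=2
Ev 5: PC=0 idx=0 pred=T actual=T -> ctr[0]=3
Ev 6: PC=0 idx=0 pred=T actual=T -> ctr[0]=3
Ev 7: PC=0 idx=0 pred=T actual=T -> ctr[0]=3
Ev 8: PC=3 idx=0 pred=T actual=N -> ctr[0]=2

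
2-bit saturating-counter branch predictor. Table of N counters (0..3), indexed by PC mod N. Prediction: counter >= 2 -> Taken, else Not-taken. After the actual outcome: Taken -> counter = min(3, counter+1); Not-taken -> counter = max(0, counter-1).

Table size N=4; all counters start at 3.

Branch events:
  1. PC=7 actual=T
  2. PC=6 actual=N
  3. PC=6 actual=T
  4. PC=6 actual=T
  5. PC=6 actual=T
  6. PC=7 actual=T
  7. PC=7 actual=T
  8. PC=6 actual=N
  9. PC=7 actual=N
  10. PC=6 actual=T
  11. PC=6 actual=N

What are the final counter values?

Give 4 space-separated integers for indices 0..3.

Answer: 3 3 2 2

Derivation:
Ev 1: PC=7 idx=3 pred=T actual=T -> ctr[3]=3
Ev 2: PC=6 idx=2 pred=T actual=N -> ctr[2]=2
Ev 3: PC=6 idx=2 pred=T actual=T -> ctr[2]=3
Ev 4: PC=6 idx=2 pred=T actual=T -> ctr[2]=3
Ev 5: PC=6 idx=2 pred=T actual=T -> ctr[2]=3
Ev 6: PC=7 idx=3 pred=T actual=T -> ctr[3]=3
Ev 7: PC=7 idx=3 pred=T actual=T -> ctr[3]=3
Ev 8: PC=6 idx=2 pred=T actual=N -> ctr[2]=2
Ev 9: PC=7 idx=3 pred=T actual=N -> ctr[3]=2
Ev 10: PC=6 idx=2 pred=T actual=T -> ctr[2]=3
Ev 11: PC=6 idx=2 pred=T actual=N -> ctr[2]=2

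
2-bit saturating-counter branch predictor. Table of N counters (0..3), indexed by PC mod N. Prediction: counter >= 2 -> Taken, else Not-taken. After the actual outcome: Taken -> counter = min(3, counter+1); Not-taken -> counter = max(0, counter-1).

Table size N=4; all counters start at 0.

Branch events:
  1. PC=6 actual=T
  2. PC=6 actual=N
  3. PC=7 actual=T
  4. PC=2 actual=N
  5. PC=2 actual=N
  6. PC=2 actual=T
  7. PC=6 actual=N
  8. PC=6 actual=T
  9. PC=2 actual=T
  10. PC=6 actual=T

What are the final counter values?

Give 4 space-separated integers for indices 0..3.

Ev 1: PC=6 idx=2 pred=N actual=T -> ctr[2]=1
Ev 2: PC=6 idx=2 pred=N actual=N -> ctr[2]=0
Ev 3: PC=7 idx=3 pred=N actual=T -> ctr[3]=1
Ev 4: PC=2 idx=2 pred=N actual=N -> ctr[2]=0
Ev 5: PC=2 idx=2 pred=N actual=N -> ctr[2]=0
Ev 6: PC=2 idx=2 pred=N actual=T -> ctr[2]=1
Ev 7: PC=6 idx=2 pred=N actual=N -> ctr[2]=0
Ev 8: PC=6 idx=2 pred=N actual=T -> ctr[2]=1
Ev 9: PC=2 idx=2 pred=N actual=T -> ctr[2]=2
Ev 10: PC=6 idx=2 pred=T actual=T -> ctr[2]=3

Answer: 0 0 3 1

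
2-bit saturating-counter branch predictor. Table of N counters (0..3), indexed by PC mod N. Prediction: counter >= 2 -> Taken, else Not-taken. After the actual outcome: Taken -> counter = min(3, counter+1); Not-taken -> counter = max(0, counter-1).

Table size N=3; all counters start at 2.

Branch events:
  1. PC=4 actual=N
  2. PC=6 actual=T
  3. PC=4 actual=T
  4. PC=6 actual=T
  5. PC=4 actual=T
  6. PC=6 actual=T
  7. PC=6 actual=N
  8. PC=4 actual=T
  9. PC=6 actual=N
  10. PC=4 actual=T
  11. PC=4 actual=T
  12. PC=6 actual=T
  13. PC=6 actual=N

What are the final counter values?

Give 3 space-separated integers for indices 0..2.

Answer: 1 3 2

Derivation:
Ev 1: PC=4 idx=1 pred=T actual=N -> ctr[1]=1
Ev 2: PC=6 idx=0 pred=T actual=T -> ctr[0]=3
Ev 3: PC=4 idx=1 pred=N actual=T -> ctr[1]=2
Ev 4: PC=6 idx=0 pred=T actual=T -> ctr[0]=3
Ev 5: PC=4 idx=1 pred=T actual=T -> ctr[1]=3
Ev 6: PC=6 idx=0 pred=T actual=T -> ctr[0]=3
Ev 7: PC=6 idx=0 pred=T actual=N -> ctr[0]=2
Ev 8: PC=4 idx=1 pred=T actual=T -> ctr[1]=3
Ev 9: PC=6 idx=0 pred=T actual=N -> ctr[0]=1
Ev 10: PC=4 idx=1 pred=T actual=T -> ctr[1]=3
Ev 11: PC=4 idx=1 pred=T actual=T -> ctr[1]=3
Ev 12: PC=6 idx=0 pred=N actual=T -> ctr[0]=2
Ev 13: PC=6 idx=0 pred=T actual=N -> ctr[0]=1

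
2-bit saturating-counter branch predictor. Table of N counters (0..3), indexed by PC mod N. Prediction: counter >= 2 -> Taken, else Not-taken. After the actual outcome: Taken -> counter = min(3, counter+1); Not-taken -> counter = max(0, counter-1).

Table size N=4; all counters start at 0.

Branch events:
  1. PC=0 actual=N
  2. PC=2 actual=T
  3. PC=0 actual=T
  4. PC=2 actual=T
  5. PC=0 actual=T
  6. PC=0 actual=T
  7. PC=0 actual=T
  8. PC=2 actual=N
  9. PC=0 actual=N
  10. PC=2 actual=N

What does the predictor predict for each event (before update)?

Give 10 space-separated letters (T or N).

Answer: N N N N N T T T T N

Derivation:
Ev 1: PC=0 idx=0 pred=N actual=N -> ctr[0]=0
Ev 2: PC=2 idx=2 pred=N actual=T -> ctr[2]=1
Ev 3: PC=0 idx=0 pred=N actual=T -> ctr[0]=1
Ev 4: PC=2 idx=2 pred=N actual=T -> ctr[2]=2
Ev 5: PC=0 idx=0 pred=N actual=T -> ctr[0]=2
Ev 6: PC=0 idx=0 pred=T actual=T -> ctr[0]=3
Ev 7: PC=0 idx=0 pred=T actual=T -> ctr[0]=3
Ev 8: PC=2 idx=2 pred=T actual=N -> ctr[2]=1
Ev 9: PC=0 idx=0 pred=T actual=N -> ctr[0]=2
Ev 10: PC=2 idx=2 pred=N actual=N -> ctr[2]=0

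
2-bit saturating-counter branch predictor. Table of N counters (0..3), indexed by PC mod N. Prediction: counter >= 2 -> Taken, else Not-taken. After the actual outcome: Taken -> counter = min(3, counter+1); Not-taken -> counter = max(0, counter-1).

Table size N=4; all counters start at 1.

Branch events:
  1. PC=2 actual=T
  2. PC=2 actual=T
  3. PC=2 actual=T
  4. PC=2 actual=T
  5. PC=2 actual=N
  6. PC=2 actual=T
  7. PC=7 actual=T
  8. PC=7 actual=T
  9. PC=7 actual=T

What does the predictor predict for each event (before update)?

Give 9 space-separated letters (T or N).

Ev 1: PC=2 idx=2 pred=N actual=T -> ctr[2]=2
Ev 2: PC=2 idx=2 pred=T actual=T -> ctr[2]=3
Ev 3: PC=2 idx=2 pred=T actual=T -> ctr[2]=3
Ev 4: PC=2 idx=2 pred=T actual=T -> ctr[2]=3
Ev 5: PC=2 idx=2 pred=T actual=N -> ctr[2]=2
Ev 6: PC=2 idx=2 pred=T actual=T -> ctr[2]=3
Ev 7: PC=7 idx=3 pred=N actual=T -> ctr[3]=2
Ev 8: PC=7 idx=3 pred=T actual=T -> ctr[3]=3
Ev 9: PC=7 idx=3 pred=T actual=T -> ctr[3]=3

Answer: N T T T T T N T T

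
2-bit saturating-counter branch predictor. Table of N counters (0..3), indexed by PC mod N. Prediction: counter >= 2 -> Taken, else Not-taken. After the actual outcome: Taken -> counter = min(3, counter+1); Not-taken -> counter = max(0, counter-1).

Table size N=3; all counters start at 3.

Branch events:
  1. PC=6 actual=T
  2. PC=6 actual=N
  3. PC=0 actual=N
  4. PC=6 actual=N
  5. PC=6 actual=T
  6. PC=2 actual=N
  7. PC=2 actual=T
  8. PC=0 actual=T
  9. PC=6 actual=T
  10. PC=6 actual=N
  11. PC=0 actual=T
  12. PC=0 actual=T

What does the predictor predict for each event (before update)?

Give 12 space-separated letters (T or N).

Ev 1: PC=6 idx=0 pred=T actual=T -> ctr[0]=3
Ev 2: PC=6 idx=0 pred=T actual=N -> ctr[0]=2
Ev 3: PC=0 idx=0 pred=T actual=N -> ctr[0]=1
Ev 4: PC=6 idx=0 pred=N actual=N -> ctr[0]=0
Ev 5: PC=6 idx=0 pred=N actual=T -> ctr[0]=1
Ev 6: PC=2 idx=2 pred=T actual=N -> ctr[2]=2
Ev 7: PC=2 idx=2 pred=T actual=T -> ctr[2]=3
Ev 8: PC=0 idx=0 pred=N actual=T -> ctr[0]=2
Ev 9: PC=6 idx=0 pred=T actual=T -> ctr[0]=3
Ev 10: PC=6 idx=0 pred=T actual=N -> ctr[0]=2
Ev 11: PC=0 idx=0 pred=T actual=T -> ctr[0]=3
Ev 12: PC=0 idx=0 pred=T actual=T -> ctr[0]=3

Answer: T T T N N T T N T T T T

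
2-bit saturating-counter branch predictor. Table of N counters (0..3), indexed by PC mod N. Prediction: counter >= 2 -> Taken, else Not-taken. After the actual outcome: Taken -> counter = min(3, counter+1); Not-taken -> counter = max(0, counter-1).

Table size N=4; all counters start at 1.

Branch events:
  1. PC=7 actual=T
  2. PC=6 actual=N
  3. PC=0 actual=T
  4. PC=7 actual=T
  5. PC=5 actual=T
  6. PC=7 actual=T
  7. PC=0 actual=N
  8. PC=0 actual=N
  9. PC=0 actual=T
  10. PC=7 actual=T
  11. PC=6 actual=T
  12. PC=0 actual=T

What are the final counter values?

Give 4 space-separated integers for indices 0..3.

Ev 1: PC=7 idx=3 pred=N actual=T -> ctr[3]=2
Ev 2: PC=6 idx=2 pred=N actual=N -> ctr[2]=0
Ev 3: PC=0 idx=0 pred=N actual=T -> ctr[0]=2
Ev 4: PC=7 idx=3 pred=T actual=T -> ctr[3]=3
Ev 5: PC=5 idx=1 pred=N actual=T -> ctr[1]=2
Ev 6: PC=7 idx=3 pred=T actual=T -> ctr[3]=3
Ev 7: PC=0 idx=0 pred=T actual=N -> ctr[0]=1
Ev 8: PC=0 idx=0 pred=N actual=N -> ctr[0]=0
Ev 9: PC=0 idx=0 pred=N actual=T -> ctr[0]=1
Ev 10: PC=7 idx=3 pred=T actual=T -> ctr[3]=3
Ev 11: PC=6 idx=2 pred=N actual=T -> ctr[2]=1
Ev 12: PC=0 idx=0 pred=N actual=T -> ctr[0]=2

Answer: 2 2 1 3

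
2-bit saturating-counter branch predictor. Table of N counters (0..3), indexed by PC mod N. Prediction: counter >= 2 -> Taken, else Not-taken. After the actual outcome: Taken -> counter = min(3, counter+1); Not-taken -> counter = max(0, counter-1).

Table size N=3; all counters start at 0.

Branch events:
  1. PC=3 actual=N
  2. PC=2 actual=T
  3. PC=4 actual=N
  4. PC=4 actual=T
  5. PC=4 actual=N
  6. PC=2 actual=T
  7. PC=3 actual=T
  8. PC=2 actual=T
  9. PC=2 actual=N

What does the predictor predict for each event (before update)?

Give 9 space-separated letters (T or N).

Answer: N N N N N N N T T

Derivation:
Ev 1: PC=3 idx=0 pred=N actual=N -> ctr[0]=0
Ev 2: PC=2 idx=2 pred=N actual=T -> ctr[2]=1
Ev 3: PC=4 idx=1 pred=N actual=N -> ctr[1]=0
Ev 4: PC=4 idx=1 pred=N actual=T -> ctr[1]=1
Ev 5: PC=4 idx=1 pred=N actual=N -> ctr[1]=0
Ev 6: PC=2 idx=2 pred=N actual=T -> ctr[2]=2
Ev 7: PC=3 idx=0 pred=N actual=T -> ctr[0]=1
Ev 8: PC=2 idx=2 pred=T actual=T -> ctr[2]=3
Ev 9: PC=2 idx=2 pred=T actual=N -> ctr[2]=2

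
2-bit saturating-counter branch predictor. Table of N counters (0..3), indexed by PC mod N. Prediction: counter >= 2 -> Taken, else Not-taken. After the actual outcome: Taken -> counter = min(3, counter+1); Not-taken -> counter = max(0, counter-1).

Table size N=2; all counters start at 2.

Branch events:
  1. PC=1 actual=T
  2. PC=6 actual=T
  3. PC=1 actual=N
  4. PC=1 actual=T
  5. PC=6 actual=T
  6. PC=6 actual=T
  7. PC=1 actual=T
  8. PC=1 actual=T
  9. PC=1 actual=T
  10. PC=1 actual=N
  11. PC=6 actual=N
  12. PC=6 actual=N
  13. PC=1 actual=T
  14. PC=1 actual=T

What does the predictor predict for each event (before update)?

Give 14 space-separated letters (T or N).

Ev 1: PC=1 idx=1 pred=T actual=T -> ctr[1]=3
Ev 2: PC=6 idx=0 pred=T actual=T -> ctr[0]=3
Ev 3: PC=1 idx=1 pred=T actual=N -> ctr[1]=2
Ev 4: PC=1 idx=1 pred=T actual=T -> ctr[1]=3
Ev 5: PC=6 idx=0 pred=T actual=T -> ctr[0]=3
Ev 6: PC=6 idx=0 pred=T actual=T -> ctr[0]=3
Ev 7: PC=1 idx=1 pred=T actual=T -> ctr[1]=3
Ev 8: PC=1 idx=1 pred=T actual=T -> ctr[1]=3
Ev 9: PC=1 idx=1 pred=T actual=T -> ctr[1]=3
Ev 10: PC=1 idx=1 pred=T actual=N -> ctr[1]=2
Ev 11: PC=6 idx=0 pred=T actual=N -> ctr[0]=2
Ev 12: PC=6 idx=0 pred=T actual=N -> ctr[0]=1
Ev 13: PC=1 idx=1 pred=T actual=T -> ctr[1]=3
Ev 14: PC=1 idx=1 pred=T actual=T -> ctr[1]=3

Answer: T T T T T T T T T T T T T T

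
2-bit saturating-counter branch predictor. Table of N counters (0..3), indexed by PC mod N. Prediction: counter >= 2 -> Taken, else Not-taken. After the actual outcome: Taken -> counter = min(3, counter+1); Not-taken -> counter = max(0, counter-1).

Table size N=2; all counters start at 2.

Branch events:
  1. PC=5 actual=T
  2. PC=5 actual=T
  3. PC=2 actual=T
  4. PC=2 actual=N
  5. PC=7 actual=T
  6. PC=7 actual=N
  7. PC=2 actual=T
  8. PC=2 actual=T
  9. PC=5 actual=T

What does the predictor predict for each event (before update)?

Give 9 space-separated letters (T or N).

Answer: T T T T T T T T T

Derivation:
Ev 1: PC=5 idx=1 pred=T actual=T -> ctr[1]=3
Ev 2: PC=5 idx=1 pred=T actual=T -> ctr[1]=3
Ev 3: PC=2 idx=0 pred=T actual=T -> ctr[0]=3
Ev 4: PC=2 idx=0 pred=T actual=N -> ctr[0]=2
Ev 5: PC=7 idx=1 pred=T actual=T -> ctr[1]=3
Ev 6: PC=7 idx=1 pred=T actual=N -> ctr[1]=2
Ev 7: PC=2 idx=0 pred=T actual=T -> ctr[0]=3
Ev 8: PC=2 idx=0 pred=T actual=T -> ctr[0]=3
Ev 9: PC=5 idx=1 pred=T actual=T -> ctr[1]=3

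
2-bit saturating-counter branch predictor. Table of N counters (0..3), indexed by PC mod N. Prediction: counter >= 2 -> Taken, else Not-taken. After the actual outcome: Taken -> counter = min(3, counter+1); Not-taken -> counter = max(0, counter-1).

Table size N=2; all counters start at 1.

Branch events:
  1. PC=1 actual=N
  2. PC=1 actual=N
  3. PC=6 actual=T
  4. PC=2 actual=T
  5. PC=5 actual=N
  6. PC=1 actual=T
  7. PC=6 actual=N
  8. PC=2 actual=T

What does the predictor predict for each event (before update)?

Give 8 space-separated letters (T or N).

Ev 1: PC=1 idx=1 pred=N actual=N -> ctr[1]=0
Ev 2: PC=1 idx=1 pred=N actual=N -> ctr[1]=0
Ev 3: PC=6 idx=0 pred=N actual=T -> ctr[0]=2
Ev 4: PC=2 idx=0 pred=T actual=T -> ctr[0]=3
Ev 5: PC=5 idx=1 pred=N actual=N -> ctr[1]=0
Ev 6: PC=1 idx=1 pred=N actual=T -> ctr[1]=1
Ev 7: PC=6 idx=0 pred=T actual=N -> ctr[0]=2
Ev 8: PC=2 idx=0 pred=T actual=T -> ctr[0]=3

Answer: N N N T N N T T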